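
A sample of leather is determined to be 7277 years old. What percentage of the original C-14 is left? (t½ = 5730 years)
N/N₀ = (1/2)^(t/t½) = 0.4147 = 41.5%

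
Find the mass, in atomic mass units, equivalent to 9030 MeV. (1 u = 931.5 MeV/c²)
m = E/c² = 9.694 u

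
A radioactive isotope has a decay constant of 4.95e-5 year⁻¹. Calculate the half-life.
t½ = ln(2)/λ = 14000 years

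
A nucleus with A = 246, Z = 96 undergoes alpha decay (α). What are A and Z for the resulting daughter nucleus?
Daughter: A = 242, Z = 94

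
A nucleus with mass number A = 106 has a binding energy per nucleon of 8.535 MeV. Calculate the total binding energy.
B.E. = 8.535 × 106 = 904.7 MeV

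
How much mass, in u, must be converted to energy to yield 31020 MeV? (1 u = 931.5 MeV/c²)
m = E/c² = 33.3 u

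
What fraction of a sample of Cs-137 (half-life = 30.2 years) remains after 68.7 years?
N/N₀ = (1/2)^(t/t½) = 0.2066 = 20.7%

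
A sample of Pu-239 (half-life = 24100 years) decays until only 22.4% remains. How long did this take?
t = t½ × log₂(N₀/N) = 52020 years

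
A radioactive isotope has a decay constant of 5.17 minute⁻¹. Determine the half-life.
t½ = ln(2)/λ = 0.1341 minutes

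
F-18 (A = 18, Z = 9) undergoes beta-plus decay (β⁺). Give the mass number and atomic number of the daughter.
Daughter: A = 18, Z = 8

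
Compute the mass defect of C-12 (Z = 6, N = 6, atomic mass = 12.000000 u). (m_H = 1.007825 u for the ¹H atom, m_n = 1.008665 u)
Δm = Z·m_H + N·m_n − M = 0.09894 u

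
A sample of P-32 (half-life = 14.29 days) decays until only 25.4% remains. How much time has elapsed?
t = t½ × log₂(N₀/N) = 28.25 days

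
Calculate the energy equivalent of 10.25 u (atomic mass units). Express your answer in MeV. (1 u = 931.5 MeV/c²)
E = mc² = 9548 MeV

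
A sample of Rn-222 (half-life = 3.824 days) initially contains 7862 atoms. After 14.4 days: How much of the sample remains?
N = N₀(1/2)^(t/t½) = 578 atoms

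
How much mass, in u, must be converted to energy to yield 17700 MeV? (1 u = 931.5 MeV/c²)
m = E/c² = 19 u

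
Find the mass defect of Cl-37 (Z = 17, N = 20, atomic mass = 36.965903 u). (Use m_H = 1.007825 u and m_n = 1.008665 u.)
Δm = Z·m_H + N·m_n − M = 0.3404 u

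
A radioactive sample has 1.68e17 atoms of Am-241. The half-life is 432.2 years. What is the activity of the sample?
A = λN = 2.694e14 decays/year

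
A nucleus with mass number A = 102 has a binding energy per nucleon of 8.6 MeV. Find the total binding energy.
B.E. = 8.6 × 102 = 877.2 MeV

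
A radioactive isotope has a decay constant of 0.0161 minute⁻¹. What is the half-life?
t½ = ln(2)/λ = 43.05 minutes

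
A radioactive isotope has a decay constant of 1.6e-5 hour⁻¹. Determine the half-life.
t½ = ln(2)/λ = 43320 hours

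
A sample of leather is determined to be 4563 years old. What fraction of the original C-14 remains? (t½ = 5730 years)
N/N₀ = (1/2)^(t/t½) = 0.5758 = 57.6%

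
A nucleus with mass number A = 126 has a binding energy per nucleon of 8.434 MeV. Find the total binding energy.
B.E. = 8.434 × 126 = 1063 MeV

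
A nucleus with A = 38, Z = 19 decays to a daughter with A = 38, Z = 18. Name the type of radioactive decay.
ΔA = 0, ΔZ = -1 ⇒ beta-plus decay (β⁺) or electron capture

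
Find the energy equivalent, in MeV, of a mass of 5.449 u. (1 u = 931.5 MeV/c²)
E = mc² = 5076 MeV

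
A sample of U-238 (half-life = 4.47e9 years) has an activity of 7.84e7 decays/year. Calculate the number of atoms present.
N = A/λ = 5.056e17 atoms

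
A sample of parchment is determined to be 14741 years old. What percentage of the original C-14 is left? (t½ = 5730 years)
N/N₀ = (1/2)^(t/t½) = 0.1681 = 16.8%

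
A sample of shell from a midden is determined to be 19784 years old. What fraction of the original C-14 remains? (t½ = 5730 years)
N/N₀ = (1/2)^(t/t½) = 0.09133 = 9.13%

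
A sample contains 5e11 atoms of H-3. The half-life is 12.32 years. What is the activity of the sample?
A = λN = 2.813e10 decays/year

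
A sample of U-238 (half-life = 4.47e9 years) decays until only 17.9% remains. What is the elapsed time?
t = t½ × log₂(N₀/N) = 1.109e10 years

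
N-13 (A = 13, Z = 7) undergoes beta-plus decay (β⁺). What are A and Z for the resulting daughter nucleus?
Daughter: A = 13, Z = 6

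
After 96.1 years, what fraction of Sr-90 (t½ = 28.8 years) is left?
N/N₀ = (1/2)^(t/t½) = 0.09897 = 9.9%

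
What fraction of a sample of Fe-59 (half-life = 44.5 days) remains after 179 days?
N/N₀ = (1/2)^(t/t½) = 0.06153 = 6.15%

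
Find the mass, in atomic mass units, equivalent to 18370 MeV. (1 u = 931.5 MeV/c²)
m = E/c² = 19.72 u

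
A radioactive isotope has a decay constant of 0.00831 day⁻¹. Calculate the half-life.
t½ = ln(2)/λ = 83.41 days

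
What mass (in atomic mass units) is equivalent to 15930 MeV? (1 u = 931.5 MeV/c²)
m = E/c² = 17.1 u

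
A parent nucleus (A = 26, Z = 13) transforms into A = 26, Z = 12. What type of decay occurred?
ΔA = 0, ΔZ = -1 ⇒ beta-plus decay (β⁺) or electron capture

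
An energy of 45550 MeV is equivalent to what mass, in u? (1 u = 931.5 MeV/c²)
m = E/c² = 48.9 u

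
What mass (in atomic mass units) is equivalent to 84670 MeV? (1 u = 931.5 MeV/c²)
m = E/c² = 90.9 u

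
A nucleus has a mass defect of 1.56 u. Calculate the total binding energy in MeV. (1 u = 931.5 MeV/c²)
B.E. = Δm × 931.5 = 1453 MeV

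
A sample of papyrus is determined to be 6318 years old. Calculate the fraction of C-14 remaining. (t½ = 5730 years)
N/N₀ = (1/2)^(t/t½) = 0.4657 = 46.6%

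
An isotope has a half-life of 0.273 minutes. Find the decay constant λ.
λ = ln(2)/t½ = 2.539 minute⁻¹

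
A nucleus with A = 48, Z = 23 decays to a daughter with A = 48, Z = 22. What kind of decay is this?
ΔA = 0, ΔZ = -1 ⇒ beta-plus decay (β⁺) or electron capture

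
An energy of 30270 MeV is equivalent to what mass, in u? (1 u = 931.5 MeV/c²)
m = E/c² = 32.5 u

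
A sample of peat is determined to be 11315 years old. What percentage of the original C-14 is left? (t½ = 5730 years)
N/N₀ = (1/2)^(t/t½) = 0.2544 = 25.4%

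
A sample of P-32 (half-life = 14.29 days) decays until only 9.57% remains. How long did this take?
t = t½ × log₂(N₀/N) = 48.38 days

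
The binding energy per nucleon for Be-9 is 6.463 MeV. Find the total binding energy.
B.E. = 6.463 × 9 = 58.17 MeV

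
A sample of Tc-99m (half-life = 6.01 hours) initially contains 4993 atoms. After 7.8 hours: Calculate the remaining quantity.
N = N₀(1/2)^(t/t½) = 2031 atoms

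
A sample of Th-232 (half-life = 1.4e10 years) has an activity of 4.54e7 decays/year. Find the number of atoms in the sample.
N = A/λ = 9.17e17 atoms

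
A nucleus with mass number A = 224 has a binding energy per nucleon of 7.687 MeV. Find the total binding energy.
B.E. = 7.687 × 224 = 1722 MeV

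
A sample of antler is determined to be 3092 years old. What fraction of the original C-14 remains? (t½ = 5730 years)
N/N₀ = (1/2)^(t/t½) = 0.688 = 68.8%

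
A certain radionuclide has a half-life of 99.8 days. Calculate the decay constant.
λ = ln(2)/t½ = 0.006945 day⁻¹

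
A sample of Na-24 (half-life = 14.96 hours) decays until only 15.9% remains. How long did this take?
t = t½ × log₂(N₀/N) = 39.69 hours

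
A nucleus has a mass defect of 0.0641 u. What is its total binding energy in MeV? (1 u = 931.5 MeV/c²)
B.E. = Δm × 931.5 = 59.71 MeV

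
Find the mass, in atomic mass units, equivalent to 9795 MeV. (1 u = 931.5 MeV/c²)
m = E/c² = 10.52 u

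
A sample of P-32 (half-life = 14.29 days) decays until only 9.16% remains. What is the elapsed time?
t = t½ × log₂(N₀/N) = 49.28 days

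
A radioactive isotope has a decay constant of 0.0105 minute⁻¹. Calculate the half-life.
t½ = ln(2)/λ = 66.01 minutes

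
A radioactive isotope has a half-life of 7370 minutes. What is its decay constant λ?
λ = ln(2)/t½ = 9.405e-5 minute⁻¹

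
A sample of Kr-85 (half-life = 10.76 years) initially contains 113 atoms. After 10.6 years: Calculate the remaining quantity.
N = N₀(1/2)^(t/t½) = 57.09 atoms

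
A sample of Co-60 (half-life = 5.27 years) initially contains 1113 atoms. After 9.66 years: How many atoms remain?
N = N₀(1/2)^(t/t½) = 312.4 atoms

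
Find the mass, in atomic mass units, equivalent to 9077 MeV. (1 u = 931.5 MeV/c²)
m = E/c² = 9.744 u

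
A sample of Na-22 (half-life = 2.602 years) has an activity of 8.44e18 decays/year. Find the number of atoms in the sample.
N = A/λ = 3.168e19 atoms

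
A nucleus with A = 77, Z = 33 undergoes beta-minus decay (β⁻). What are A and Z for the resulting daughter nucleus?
Daughter: A = 77, Z = 34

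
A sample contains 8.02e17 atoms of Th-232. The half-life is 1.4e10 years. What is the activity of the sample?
A = λN = 3.971e7 decays/year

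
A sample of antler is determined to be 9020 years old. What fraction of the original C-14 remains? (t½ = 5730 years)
N/N₀ = (1/2)^(t/t½) = 0.3358 = 33.6%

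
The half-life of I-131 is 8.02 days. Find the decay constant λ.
λ = ln(2)/t½ = 0.08643 day⁻¹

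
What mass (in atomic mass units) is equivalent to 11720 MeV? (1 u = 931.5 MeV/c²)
m = E/c² = 12.58 u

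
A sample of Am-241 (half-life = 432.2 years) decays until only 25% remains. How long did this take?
t = t½ × log₂(N₀/N) = 864.4 years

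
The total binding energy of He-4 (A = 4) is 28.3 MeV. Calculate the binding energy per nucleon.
B.E./A = 28.3/4 = 7.075 MeV/nucleon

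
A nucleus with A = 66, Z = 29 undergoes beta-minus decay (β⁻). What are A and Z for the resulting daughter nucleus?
Daughter: A = 66, Z = 30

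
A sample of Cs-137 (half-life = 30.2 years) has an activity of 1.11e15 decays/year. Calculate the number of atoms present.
N = A/λ = 4.836e16 atoms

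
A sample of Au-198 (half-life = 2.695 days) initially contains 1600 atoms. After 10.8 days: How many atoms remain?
N = N₀(1/2)^(t/t½) = 99.49 atoms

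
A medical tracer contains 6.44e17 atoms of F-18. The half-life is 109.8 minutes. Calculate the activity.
A = λN = 4.065e15 decays/minute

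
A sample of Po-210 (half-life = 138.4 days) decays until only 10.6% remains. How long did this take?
t = t½ × log₂(N₀/N) = 448.1 days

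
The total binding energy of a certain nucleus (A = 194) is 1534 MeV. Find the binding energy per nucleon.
B.E./A = 1534/194 = 7.907 MeV/nucleon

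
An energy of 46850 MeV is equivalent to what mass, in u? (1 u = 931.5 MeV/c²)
m = E/c² = 50.3 u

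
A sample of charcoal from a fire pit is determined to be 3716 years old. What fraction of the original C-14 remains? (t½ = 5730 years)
N/N₀ = (1/2)^(t/t½) = 0.6379 = 63.8%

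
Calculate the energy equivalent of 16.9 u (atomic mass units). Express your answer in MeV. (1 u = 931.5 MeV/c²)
E = mc² = 15740 MeV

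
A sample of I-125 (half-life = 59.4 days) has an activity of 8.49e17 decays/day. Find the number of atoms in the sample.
N = A/λ = 7.276e19 atoms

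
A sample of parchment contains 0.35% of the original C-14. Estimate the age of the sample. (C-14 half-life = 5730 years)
Age = t½ × log₂(1/ratio) = 46750 years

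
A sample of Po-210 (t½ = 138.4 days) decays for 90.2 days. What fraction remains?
N/N₀ = (1/2)^(t/t½) = 0.6365 = 63.7%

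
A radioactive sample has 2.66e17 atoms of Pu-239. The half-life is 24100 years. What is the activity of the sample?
A = λN = 7.651e12 decays/year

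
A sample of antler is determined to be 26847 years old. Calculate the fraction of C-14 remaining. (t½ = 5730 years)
N/N₀ = (1/2)^(t/t½) = 0.03887 = 3.89%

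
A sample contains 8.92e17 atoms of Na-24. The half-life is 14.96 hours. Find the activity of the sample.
A = λN = 4.133e16 decays/hour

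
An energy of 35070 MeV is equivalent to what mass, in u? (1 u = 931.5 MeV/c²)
m = E/c² = 37.65 u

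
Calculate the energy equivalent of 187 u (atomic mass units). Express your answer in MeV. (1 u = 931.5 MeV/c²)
E = mc² = 1.742e5 MeV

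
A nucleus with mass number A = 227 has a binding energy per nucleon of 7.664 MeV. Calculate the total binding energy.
B.E. = 7.664 × 227 = 1740 MeV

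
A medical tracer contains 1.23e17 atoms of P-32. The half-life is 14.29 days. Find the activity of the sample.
A = λN = 5.966e15 decays/day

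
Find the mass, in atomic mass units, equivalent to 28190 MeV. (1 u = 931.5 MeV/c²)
m = E/c² = 30.26 u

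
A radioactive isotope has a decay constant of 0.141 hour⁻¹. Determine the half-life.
t½ = ln(2)/λ = 4.916 hours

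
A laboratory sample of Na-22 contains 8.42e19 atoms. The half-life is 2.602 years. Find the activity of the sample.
A = λN = 2.243e19 decays/year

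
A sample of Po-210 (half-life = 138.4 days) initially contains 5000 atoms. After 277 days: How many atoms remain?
N = N₀(1/2)^(t/t½) = 1249 atoms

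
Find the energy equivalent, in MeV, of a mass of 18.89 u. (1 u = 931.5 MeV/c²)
E = mc² = 17600 MeV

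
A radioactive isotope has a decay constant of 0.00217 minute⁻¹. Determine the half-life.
t½ = ln(2)/λ = 319.4 minutes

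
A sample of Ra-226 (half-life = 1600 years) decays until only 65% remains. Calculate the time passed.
t = t½ × log₂(N₀/N) = 994.4 years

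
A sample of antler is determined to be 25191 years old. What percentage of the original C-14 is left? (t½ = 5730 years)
N/N₀ = (1/2)^(t/t½) = 0.04749 = 4.75%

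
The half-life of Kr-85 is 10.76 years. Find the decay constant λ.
λ = ln(2)/t½ = 0.06442 year⁻¹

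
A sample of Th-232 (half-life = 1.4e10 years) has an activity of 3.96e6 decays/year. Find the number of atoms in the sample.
N = A/λ = 7.998e16 atoms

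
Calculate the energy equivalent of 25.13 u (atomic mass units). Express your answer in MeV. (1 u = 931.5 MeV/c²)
E = mc² = 23410 MeV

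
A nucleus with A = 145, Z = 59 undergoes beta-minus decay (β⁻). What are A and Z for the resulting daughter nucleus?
Daughter: A = 145, Z = 60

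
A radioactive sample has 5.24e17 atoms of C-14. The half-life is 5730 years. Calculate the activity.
A = λN = 6.339e13 decays/year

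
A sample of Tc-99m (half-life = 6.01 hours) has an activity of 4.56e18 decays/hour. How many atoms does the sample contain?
N = A/λ = 3.954e19 atoms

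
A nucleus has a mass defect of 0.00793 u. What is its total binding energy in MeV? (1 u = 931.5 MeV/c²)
B.E. = Δm × 931.5 = 7.387 MeV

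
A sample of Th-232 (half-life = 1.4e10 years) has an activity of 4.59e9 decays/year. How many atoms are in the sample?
N = A/λ = 9.271e19 atoms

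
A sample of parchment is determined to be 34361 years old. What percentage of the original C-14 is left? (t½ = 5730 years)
N/N₀ = (1/2)^(t/t½) = 0.01566 = 1.57%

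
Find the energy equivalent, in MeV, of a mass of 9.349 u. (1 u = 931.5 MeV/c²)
E = mc² = 8709 MeV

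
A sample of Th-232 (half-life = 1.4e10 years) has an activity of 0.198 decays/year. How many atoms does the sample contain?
N = A/λ = 3.999e9 atoms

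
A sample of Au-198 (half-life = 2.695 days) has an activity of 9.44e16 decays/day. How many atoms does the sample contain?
N = A/λ = 3.67e17 atoms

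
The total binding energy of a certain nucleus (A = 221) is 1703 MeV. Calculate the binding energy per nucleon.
B.E./A = 1703/221 = 7.706 MeV/nucleon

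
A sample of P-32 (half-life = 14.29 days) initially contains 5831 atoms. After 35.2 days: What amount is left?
N = N₀(1/2)^(t/t½) = 1057 atoms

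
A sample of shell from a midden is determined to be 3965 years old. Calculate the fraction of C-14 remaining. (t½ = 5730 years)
N/N₀ = (1/2)^(t/t½) = 0.619 = 61.9%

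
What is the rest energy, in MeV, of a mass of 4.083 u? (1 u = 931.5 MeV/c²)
E = mc² = 3803 MeV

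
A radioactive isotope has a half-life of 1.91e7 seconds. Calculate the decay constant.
λ = ln(2)/t½ = 3.629e-8 second⁻¹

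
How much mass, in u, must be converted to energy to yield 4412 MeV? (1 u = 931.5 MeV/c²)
m = E/c² = 4.736 u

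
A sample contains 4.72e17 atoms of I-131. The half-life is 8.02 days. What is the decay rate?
A = λN = 4.079e16 decays/day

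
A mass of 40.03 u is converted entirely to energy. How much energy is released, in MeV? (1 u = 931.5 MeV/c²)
E = mc² = 37290 MeV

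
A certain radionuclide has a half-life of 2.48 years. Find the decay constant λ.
λ = ln(2)/t½ = 0.2795 year⁻¹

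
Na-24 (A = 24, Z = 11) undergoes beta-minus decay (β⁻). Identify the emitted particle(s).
β⁻: electron (e⁻) + antineutrino (ν̄ₑ)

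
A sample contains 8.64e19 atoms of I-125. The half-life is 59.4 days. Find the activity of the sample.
A = λN = 1.008e18 decays/day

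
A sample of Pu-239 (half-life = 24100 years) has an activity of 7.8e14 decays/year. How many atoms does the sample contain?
N = A/λ = 2.712e19 atoms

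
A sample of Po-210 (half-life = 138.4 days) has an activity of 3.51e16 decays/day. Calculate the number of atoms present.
N = A/λ = 7.008e18 atoms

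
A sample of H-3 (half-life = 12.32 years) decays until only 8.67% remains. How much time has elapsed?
t = t½ × log₂(N₀/N) = 43.46 years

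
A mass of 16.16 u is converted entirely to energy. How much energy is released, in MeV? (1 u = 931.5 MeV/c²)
E = mc² = 15050 MeV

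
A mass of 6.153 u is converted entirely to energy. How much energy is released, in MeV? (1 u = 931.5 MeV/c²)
E = mc² = 5732 MeV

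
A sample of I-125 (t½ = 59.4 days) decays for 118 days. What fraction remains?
N/N₀ = (1/2)^(t/t½) = 0.2523 = 25.2%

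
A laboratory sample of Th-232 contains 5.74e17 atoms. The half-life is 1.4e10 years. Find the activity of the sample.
A = λN = 2.842e7 decays/year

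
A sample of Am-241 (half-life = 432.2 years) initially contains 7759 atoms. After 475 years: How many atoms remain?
N = N₀(1/2)^(t/t½) = 3622 atoms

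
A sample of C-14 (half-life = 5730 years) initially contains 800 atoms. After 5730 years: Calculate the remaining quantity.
N = N₀(1/2)^(t/t½) = 400 atoms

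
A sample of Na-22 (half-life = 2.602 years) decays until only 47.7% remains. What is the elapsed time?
t = t½ × log₂(N₀/N) = 2.779 years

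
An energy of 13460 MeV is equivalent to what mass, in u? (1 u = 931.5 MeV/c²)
m = E/c² = 14.45 u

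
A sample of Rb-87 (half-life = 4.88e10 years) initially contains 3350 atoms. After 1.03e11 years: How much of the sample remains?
N = N₀(1/2)^(t/t½) = 775.7 atoms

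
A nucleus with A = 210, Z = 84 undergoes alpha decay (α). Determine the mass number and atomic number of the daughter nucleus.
Daughter: A = 206, Z = 82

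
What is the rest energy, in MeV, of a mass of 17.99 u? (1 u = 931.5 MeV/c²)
E = mc² = 16760 MeV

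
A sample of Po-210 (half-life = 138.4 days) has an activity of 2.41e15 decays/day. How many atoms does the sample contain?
N = A/λ = 4.812e17 atoms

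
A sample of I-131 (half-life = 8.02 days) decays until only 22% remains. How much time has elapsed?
t = t½ × log₂(N₀/N) = 17.52 days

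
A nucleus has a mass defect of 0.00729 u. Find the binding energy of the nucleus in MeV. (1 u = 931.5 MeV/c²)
B.E. = Δm × 931.5 = 6.791 MeV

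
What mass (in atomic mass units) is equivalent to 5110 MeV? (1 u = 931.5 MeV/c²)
m = E/c² = 5.486 u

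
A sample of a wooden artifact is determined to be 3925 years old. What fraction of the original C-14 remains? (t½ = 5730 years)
N/N₀ = (1/2)^(t/t½) = 0.622 = 62.2%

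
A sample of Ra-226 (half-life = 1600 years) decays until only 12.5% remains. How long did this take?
t = t½ × log₂(N₀/N) = 4800 years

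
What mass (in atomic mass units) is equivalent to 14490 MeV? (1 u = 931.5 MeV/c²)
m = E/c² = 15.56 u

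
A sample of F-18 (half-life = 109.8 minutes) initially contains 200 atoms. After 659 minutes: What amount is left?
N = N₀(1/2)^(t/t½) = 3.121 atoms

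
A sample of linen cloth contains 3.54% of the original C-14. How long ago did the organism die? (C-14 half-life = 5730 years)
Age = t½ × log₂(1/ratio) = 27620 years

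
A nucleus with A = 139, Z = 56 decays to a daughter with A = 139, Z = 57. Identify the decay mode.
ΔA = 0, ΔZ = +1 ⇒ beta-minus decay (β⁻)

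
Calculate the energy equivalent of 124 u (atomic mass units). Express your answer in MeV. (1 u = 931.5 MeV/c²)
E = mc² = 1.155e5 MeV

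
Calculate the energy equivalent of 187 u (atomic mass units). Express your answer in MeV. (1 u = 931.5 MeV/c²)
E = mc² = 1.742e5 MeV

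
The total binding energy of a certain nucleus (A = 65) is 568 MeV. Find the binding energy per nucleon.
B.E./A = 568/65 = 8.738 MeV/nucleon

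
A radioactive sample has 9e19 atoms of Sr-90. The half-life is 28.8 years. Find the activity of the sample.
A = λN = 2.166e18 decays/year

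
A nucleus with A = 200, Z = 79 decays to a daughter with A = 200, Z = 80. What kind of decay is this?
ΔA = 0, ΔZ = +1 ⇒ beta-minus decay (β⁻)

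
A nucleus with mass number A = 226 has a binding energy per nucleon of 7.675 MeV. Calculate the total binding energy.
B.E. = 7.675 × 226 = 1735 MeV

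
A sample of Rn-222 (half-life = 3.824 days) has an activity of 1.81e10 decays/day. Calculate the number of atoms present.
N = A/λ = 9.986e10 atoms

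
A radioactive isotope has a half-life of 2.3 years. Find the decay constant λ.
λ = ln(2)/t½ = 0.3014 year⁻¹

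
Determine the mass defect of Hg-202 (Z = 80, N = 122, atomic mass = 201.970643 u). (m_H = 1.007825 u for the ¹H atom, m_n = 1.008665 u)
Δm = Z·m_H + N·m_n − M = 1.712 u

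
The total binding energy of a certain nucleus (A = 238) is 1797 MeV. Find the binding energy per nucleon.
B.E./A = 1797/238 = 7.55 MeV/nucleon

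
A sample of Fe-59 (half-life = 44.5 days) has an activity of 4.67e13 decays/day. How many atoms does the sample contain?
N = A/λ = 2.998e15 atoms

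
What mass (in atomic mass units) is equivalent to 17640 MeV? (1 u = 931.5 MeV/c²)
m = E/c² = 18.94 u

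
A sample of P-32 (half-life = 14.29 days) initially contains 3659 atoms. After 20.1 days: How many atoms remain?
N = N₀(1/2)^(t/t½) = 1380 atoms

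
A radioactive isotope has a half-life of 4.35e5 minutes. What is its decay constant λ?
λ = ln(2)/t½ = 1.593e-6 minute⁻¹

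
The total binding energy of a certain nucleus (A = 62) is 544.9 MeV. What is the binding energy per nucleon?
B.E./A = 544.9/62 = 8.789 MeV/nucleon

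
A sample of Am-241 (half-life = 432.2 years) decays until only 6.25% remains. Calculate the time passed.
t = t½ × log₂(N₀/N) = 1729 years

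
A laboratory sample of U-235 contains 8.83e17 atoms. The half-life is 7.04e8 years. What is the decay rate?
A = λN = 8.694e8 decays/year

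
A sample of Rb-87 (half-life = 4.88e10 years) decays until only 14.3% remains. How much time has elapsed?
t = t½ × log₂(N₀/N) = 1.369e11 years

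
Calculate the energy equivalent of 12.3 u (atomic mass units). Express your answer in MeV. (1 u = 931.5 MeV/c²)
E = mc² = 11460 MeV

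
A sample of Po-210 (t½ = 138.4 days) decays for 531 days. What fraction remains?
N/N₀ = (1/2)^(t/t½) = 0.06999 = 7%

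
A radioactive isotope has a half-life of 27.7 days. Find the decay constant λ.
λ = ln(2)/t½ = 0.02502 day⁻¹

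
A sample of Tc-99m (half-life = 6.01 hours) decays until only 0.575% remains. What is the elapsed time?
t = t½ × log₂(N₀/N) = 44.73 hours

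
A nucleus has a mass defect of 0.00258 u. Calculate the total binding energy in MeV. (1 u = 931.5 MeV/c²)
B.E. = Δm × 931.5 = 2.403 MeV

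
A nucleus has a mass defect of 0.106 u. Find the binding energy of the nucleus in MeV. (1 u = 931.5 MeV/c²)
B.E. = Δm × 931.5 = 98.74 MeV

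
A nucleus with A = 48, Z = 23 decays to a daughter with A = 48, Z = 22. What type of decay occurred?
ΔA = 0, ΔZ = -1 ⇒ beta-plus decay (β⁺) or electron capture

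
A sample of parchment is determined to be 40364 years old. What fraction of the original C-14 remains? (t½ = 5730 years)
N/N₀ = (1/2)^(t/t½) = 0.007576 = 0.758%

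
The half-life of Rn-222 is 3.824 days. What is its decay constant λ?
λ = ln(2)/t½ = 0.1813 day⁻¹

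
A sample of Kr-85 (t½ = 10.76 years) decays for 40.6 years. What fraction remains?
N/N₀ = (1/2)^(t/t½) = 0.07314 = 7.31%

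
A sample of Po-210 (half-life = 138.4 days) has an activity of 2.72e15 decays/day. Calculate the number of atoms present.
N = A/λ = 5.431e17 atoms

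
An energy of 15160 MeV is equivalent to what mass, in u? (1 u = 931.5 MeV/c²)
m = E/c² = 16.27 u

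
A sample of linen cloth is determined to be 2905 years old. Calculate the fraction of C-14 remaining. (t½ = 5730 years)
N/N₀ = (1/2)^(t/t½) = 0.7037 = 70.4%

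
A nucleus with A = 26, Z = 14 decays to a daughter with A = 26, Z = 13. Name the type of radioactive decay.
ΔA = 0, ΔZ = -1 ⇒ beta-plus decay (β⁺) or electron capture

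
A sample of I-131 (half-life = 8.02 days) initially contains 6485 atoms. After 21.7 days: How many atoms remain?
N = N₀(1/2)^(t/t½) = 994 atoms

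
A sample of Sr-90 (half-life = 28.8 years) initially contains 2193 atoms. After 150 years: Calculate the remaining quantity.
N = N₀(1/2)^(t/t½) = 59.32 atoms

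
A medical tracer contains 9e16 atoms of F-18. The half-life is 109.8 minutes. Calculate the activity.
A = λN = 5.682e14 decays/minute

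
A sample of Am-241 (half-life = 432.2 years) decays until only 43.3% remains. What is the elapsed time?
t = t½ × log₂(N₀/N) = 521.9 years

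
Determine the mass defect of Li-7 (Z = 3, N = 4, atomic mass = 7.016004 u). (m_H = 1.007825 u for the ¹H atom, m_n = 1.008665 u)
Δm = Z·m_H + N·m_n − M = 0.04213 u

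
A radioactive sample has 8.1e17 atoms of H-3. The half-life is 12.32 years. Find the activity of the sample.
A = λN = 4.557e16 decays/year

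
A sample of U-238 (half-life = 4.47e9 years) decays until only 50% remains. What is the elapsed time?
t = t½ × log₂(N₀/N) = 4.47e9 years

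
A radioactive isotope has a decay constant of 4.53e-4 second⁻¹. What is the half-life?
t½ = ln(2)/λ = 1530 seconds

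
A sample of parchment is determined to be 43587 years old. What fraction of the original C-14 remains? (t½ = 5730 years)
N/N₀ = (1/2)^(t/t½) = 0.00513 = 0.513%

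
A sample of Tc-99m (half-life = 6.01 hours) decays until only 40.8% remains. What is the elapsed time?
t = t½ × log₂(N₀/N) = 7.773 hours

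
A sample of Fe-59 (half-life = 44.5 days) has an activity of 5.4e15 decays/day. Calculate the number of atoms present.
N = A/λ = 3.467e17 atoms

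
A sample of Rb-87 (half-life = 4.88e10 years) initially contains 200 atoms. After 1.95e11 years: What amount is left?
N = N₀(1/2)^(t/t½) = 12.54 atoms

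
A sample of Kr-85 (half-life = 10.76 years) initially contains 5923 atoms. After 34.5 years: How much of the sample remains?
N = N₀(1/2)^(t/t½) = 641.7 atoms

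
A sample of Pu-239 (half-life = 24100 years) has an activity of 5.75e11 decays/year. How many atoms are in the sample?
N = A/λ = 1.999e16 atoms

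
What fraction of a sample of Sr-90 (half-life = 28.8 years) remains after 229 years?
N/N₀ = (1/2)^(t/t½) = 0.00404 = 0.404%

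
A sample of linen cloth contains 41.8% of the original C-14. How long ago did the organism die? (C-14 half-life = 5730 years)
Age = t½ × log₂(1/ratio) = 7211 years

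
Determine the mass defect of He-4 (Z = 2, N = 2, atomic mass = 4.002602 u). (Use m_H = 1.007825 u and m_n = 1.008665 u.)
Δm = Z·m_H + N·m_n − M = 0.03038 u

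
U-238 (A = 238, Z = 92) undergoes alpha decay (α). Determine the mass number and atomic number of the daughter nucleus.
Daughter: A = 234, Z = 90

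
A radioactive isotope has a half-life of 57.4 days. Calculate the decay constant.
λ = ln(2)/t½ = 0.01208 day⁻¹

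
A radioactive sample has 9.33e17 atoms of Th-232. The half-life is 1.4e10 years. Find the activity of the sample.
A = λN = 4.619e7 decays/year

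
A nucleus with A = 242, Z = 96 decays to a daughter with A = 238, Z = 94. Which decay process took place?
ΔA = -4, ΔZ = -2 ⇒ alpha decay (α)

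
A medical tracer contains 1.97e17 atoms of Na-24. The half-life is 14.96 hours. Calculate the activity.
A = λN = 9.128e15 decays/hour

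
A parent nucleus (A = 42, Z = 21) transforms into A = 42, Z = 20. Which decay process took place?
ΔA = 0, ΔZ = -1 ⇒ beta-plus decay (β⁺) or electron capture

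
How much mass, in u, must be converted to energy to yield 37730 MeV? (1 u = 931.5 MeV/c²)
m = E/c² = 40.5 u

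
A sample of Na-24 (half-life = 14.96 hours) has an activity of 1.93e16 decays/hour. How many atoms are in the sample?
N = A/λ = 4.165e17 atoms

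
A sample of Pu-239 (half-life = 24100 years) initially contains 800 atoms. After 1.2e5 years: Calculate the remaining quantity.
N = N₀(1/2)^(t/t½) = 25.36 atoms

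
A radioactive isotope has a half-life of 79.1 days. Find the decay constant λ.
λ = ln(2)/t½ = 0.008763 day⁻¹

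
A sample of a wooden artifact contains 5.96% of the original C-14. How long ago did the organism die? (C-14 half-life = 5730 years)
Age = t½ × log₂(1/ratio) = 23310 years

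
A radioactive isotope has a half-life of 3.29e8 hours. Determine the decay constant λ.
λ = ln(2)/t½ = 2.107e-9 hour⁻¹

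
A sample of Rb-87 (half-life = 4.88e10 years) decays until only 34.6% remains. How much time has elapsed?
t = t½ × log₂(N₀/N) = 7.472e10 years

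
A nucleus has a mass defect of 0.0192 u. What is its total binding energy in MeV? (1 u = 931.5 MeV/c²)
B.E. = Δm × 931.5 = 17.88 MeV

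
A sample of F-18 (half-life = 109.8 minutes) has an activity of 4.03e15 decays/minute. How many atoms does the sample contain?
N = A/λ = 6.384e17 atoms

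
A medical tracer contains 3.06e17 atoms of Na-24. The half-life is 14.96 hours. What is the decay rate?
A = λN = 1.418e16 decays/hour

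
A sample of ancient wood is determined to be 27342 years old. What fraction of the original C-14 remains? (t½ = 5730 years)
N/N₀ = (1/2)^(t/t½) = 0.03661 = 3.66%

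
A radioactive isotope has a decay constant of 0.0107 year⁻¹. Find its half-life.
t½ = ln(2)/λ = 64.78 years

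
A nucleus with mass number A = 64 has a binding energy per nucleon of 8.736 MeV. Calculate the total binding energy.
B.E. = 8.736 × 64 = 559.1 MeV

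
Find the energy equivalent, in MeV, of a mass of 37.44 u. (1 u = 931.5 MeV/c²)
E = mc² = 34880 MeV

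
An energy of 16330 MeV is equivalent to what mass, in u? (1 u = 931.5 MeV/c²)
m = E/c² = 17.53 u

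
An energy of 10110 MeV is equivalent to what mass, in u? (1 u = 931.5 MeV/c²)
m = E/c² = 10.85 u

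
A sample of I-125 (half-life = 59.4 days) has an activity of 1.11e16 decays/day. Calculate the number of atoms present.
N = A/λ = 9.512e17 atoms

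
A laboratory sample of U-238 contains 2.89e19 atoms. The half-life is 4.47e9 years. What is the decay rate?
A = λN = 4.481e9 decays/year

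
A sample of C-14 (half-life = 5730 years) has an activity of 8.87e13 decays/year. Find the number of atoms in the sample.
N = A/λ = 7.333e17 atoms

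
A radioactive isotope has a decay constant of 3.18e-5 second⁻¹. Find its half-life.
t½ = ln(2)/λ = 21800 seconds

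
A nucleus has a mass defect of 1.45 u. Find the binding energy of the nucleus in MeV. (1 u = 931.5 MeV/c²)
B.E. = Δm × 931.5 = 1351 MeV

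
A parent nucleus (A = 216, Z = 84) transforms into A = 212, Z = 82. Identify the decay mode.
ΔA = -4, ΔZ = -2 ⇒ alpha decay (α)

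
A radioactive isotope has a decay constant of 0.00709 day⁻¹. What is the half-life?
t½ = ln(2)/λ = 97.76 days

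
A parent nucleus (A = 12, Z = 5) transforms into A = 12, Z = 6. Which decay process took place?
ΔA = 0, ΔZ = +1 ⇒ beta-minus decay (β⁻)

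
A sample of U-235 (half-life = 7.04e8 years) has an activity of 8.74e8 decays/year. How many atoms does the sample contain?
N = A/λ = 8.877e17 atoms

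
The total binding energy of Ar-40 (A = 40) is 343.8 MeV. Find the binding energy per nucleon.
B.E./A = 343.8/40 = 8.595 MeV/nucleon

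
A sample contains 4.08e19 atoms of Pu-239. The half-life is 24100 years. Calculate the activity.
A = λN = 1.173e15 decays/year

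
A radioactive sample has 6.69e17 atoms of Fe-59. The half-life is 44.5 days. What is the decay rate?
A = λN = 1.042e16 decays/day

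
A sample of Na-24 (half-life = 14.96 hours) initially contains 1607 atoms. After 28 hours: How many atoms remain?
N = N₀(1/2)^(t/t½) = 439.1 atoms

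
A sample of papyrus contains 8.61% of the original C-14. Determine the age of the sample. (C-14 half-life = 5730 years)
Age = t½ × log₂(1/ratio) = 20270 years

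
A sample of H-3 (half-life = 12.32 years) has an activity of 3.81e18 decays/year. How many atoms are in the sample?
N = A/λ = 6.772e19 atoms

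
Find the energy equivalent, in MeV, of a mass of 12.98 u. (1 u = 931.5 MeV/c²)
E = mc² = 12090 MeV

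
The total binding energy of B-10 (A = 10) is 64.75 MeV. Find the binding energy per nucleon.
B.E./A = 64.75/10 = 6.475 MeV/nucleon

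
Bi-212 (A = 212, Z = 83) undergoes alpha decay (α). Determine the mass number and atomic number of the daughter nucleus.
Daughter: A = 208, Z = 81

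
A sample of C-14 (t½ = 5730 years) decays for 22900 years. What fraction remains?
N/N₀ = (1/2)^(t/t½) = 0.06265 = 6.27%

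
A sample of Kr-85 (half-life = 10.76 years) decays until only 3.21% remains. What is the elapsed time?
t = t½ × log₂(N₀/N) = 53.38 years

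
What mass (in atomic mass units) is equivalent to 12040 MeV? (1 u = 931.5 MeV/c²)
m = E/c² = 12.93 u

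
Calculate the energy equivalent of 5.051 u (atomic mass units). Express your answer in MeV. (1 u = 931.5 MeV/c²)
E = mc² = 4705 MeV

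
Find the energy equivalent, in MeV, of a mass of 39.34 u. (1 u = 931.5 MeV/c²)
E = mc² = 36650 MeV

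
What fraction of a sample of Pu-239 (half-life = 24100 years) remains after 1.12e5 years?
N/N₀ = (1/2)^(t/t½) = 0.0399 = 3.99%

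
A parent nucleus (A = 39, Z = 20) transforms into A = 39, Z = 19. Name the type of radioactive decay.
ΔA = 0, ΔZ = -1 ⇒ beta-plus decay (β⁺) or electron capture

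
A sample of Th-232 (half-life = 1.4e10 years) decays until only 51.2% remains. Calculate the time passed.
t = t½ × log₂(N₀/N) = 1.352e10 years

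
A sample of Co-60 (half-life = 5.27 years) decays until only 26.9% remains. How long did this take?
t = t½ × log₂(N₀/N) = 9.983 years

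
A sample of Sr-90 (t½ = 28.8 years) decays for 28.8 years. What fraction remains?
N/N₀ = (1/2)^(t/t½) = 0.5 = 50%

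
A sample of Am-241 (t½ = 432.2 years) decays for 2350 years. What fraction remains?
N/N₀ = (1/2)^(t/t½) = 0.02308 = 2.31%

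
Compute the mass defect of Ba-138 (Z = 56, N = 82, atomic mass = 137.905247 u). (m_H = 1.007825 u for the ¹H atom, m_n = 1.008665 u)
Δm = Z·m_H + N·m_n − M = 1.243 u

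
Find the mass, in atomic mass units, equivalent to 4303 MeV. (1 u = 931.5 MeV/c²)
m = E/c² = 4.619 u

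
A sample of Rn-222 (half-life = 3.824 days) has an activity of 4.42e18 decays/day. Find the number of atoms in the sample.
N = A/λ = 2.438e19 atoms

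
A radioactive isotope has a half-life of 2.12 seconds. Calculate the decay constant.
λ = ln(2)/t½ = 0.327 second⁻¹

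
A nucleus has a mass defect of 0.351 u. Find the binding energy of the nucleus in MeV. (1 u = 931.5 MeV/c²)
B.E. = Δm × 931.5 = 327 MeV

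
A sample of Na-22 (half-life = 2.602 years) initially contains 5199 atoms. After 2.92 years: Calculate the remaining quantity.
N = N₀(1/2)^(t/t½) = 2388 atoms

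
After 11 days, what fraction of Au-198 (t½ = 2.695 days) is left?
N/N₀ = (1/2)^(t/t½) = 0.05906 = 5.91%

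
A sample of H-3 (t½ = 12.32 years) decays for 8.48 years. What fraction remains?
N/N₀ = (1/2)^(t/t½) = 0.6206 = 62.1%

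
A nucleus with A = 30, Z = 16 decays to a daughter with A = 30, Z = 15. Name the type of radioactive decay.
ΔA = 0, ΔZ = -1 ⇒ beta-plus decay (β⁺) or electron capture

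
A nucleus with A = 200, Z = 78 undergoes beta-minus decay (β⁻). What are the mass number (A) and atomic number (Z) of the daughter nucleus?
Daughter: A = 200, Z = 79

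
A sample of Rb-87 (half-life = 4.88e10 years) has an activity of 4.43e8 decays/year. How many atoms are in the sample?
N = A/λ = 3.119e19 atoms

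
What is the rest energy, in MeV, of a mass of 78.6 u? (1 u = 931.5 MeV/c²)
E = mc² = 73220 MeV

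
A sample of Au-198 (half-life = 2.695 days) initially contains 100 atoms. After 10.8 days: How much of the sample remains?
N = N₀(1/2)^(t/t½) = 6.218 atoms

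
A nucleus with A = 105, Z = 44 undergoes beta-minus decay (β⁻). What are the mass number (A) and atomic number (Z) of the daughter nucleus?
Daughter: A = 105, Z = 45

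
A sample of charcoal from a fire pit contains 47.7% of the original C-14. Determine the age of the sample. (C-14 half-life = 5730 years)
Age = t½ × log₂(1/ratio) = 6119 years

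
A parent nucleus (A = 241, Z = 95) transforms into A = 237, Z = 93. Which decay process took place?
ΔA = -4, ΔZ = -2 ⇒ alpha decay (α)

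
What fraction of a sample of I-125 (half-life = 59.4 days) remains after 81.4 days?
N/N₀ = (1/2)^(t/t½) = 0.3868 = 38.7%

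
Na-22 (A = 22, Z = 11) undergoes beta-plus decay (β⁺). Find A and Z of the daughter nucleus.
Daughter: A = 22, Z = 10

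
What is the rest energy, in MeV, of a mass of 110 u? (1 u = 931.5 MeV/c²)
E = mc² = 1.025e5 MeV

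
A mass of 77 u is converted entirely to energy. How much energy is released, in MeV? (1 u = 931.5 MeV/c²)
E = mc² = 71730 MeV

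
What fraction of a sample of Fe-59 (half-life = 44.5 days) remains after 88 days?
N/N₀ = (1/2)^(t/t½) = 0.2539 = 25.4%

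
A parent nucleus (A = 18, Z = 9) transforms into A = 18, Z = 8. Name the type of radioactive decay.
ΔA = 0, ΔZ = -1 ⇒ beta-plus decay (β⁺) or electron capture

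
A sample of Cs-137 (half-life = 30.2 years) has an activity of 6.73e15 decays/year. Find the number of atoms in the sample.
N = A/λ = 2.932e17 atoms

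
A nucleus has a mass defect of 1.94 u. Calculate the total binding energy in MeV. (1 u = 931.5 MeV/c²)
B.E. = Δm × 931.5 = 1807 MeV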